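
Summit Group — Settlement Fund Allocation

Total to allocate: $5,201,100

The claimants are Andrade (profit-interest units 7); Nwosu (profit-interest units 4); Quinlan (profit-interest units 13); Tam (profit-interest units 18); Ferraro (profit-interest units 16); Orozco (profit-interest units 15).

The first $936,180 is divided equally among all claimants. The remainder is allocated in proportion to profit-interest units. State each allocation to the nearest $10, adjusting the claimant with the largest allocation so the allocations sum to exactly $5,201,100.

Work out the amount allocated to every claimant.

Equal tier: $936,180 ÷ 6 = $156,030 apiece.
Remainder $4,264,920 by profit-interest units (total 73): Andrade 408,964.93 → $408,960; Nwosu 233,694.25 → $233,690; Quinlan 759,506.30 → $759,510; Tam 1,051,624.11 → $1,051,620; Ferraro 934,776.99 → $934,780; Orozco 876,353.42 → $876,350.
Rounding difference +$10 on remainder applied to Tam.
Totals: Andrade $156,030 + $408,960 = $564,990; Nwosu $156,030 + $233,690 = $389,720; Quinlan $156,030 + $759,510 = $915,540; Tam $156,030 + $1,051,630 = $1,207,660; Ferraro $156,030 + $934,780 = $1,090,810; Orozco $156,030 + $876,350 = $1,032,380.

Andrade: $564,990; Nwosu: $389,720; Quinlan: $915,540; Tam: $1,207,660; Ferraro: $1,090,810; Orozco: $1,032,380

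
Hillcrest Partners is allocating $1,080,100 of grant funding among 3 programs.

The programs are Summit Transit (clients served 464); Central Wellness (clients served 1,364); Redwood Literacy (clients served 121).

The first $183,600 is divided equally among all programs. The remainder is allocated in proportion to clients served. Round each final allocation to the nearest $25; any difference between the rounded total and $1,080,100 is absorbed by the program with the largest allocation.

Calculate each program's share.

$183,600 shared equally gives $61,200 per program.
Remainder $896,500 by clients served (total 1,949): Summit Transit 213,430.48 → $213,425; Central Wellness 627,412.01 → $627,400; Redwood Literacy 55,657.52 → $55,650.
Rounding difference +$25 on remainder applied to Central Wellness.
Totals: Summit Transit $61,200 + $213,425 = $274,625; Central Wellness $61,200 + $627,425 = $688,625; Redwood Literacy $61,200 + $55,650 = $116,850.

Summit Transit: $274,625; Central Wellness: $688,625; Redwood Literacy: $116,850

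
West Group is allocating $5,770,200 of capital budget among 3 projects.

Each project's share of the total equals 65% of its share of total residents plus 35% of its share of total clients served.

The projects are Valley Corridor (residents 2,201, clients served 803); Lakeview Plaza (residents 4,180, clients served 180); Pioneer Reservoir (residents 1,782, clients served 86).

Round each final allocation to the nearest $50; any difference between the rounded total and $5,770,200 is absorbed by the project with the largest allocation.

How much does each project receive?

Valley Corridor: $2,528,300 · Lakeview Plaza: $2,260,650 · Pioneer Reservoir: $981,250

Residents total 8,163; clients served total 1,069.
Blended shares (65% residents + 35% clients served): Valley Corridor 0.4382; Lakeview Plaza 0.3918; Pioneer Reservoir 0.1701.
Raw shares: Valley Corridor 2,528,326.12; Lakeview Plaza 2,260,631.07; Pioneer Reservoir 981,242.81.
At nearest $50: Valley Corridor $2,528,350; Lakeview Plaza $2,260,650; Pioneer Reservoir $981,250. Sum = $5,770,250.
Difference $5,770,200 − $5,770,250 = −$50 applied to largest allocation (Valley Corridor): Valley Corridor becomes $2,528,300.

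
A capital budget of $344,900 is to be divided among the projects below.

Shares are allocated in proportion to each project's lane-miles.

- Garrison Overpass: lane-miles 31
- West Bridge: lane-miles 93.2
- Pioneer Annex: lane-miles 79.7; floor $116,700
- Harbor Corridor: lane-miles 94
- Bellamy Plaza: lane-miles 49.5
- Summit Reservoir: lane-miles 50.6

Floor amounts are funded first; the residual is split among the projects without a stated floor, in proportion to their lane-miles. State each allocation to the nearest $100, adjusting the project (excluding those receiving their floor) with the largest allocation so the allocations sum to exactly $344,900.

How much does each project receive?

Fund the minimums — Pioneer Annex $116,700. Residual $228,200.
Residual split over remaining lane-miles 318.3: Garrison Overpass 22,224.95 → $22,200; West Bridge 66,818.22 → $66,800; Harbor Corridor 67,391.77 → $67,400; Bellamy Plaza 35,488.22 → $35,500; Summit Reservoir 36,276.85 → $36,300.

Garrison Overpass: $22,200 | West Bridge: $66,800 | Pioneer Annex: $116,700 | Harbor Corridor: $67,400 | Bellamy Plaza: $35,500 | Summit Reservoir: $36,300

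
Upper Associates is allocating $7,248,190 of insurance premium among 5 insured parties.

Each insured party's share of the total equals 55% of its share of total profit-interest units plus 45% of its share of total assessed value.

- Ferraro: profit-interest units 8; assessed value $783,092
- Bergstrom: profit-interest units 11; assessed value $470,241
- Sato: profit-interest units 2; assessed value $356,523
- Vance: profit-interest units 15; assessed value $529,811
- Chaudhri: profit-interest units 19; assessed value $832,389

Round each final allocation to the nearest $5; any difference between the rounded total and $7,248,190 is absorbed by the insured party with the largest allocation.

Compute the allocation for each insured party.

Ferraro: $1,439,260 | Bergstrom: $1,313,365 | Sato: $536,230 | Vance: $1,668,670 | Chaudhri: $2,290,665

Profit-interest units total 55; assessed value total 2,972,056.
Composite weights (55% profit-interest units + 45% assessed value): Ferraro 0.1986; Bergstrom 0.1812; Sato 0.0740; Vance 0.2302; Chaudhri 0.3160.
Proportional shares: Ferraro 1,439,260.21; Bergstrom 1,313,367.30; Sato 536,230.28; Vance 1,668,670.05; Chaudhri 2,290,662.15.
Rounded to nearest $5: Ferraro $1,439,260; Bergstrom $1,313,365; Sato $536,230; Vance $1,668,670; Chaudhri $2,290,660. Sum = $7,248,185.
Difference $7,248,190 − $7,248,185 = +$5 applied to largest allocation (Chaudhri): Chaudhri becomes $2,290,665.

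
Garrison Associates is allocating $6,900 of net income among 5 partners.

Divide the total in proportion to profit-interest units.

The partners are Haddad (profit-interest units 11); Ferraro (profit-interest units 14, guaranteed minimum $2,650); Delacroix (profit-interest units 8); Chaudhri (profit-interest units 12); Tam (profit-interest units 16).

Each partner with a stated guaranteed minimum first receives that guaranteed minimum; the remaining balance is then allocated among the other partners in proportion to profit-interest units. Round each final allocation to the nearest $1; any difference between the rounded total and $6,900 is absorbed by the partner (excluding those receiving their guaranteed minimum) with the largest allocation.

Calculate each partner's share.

Haddad: $995 | Ferraro: $2,650 | Delacroix: $723 | Chaudhri: $1,085 | Tam: $1,447

Guaranteed amounts: Ferraro $2,650. Balance $4,250.
Balance split over remaining profit-interest units 47: Haddad 994.68 → $995; Delacroix 723.40 → $723; Chaudhri 1,085.11 → $1,085; Tam 1,446.81 → $1,447.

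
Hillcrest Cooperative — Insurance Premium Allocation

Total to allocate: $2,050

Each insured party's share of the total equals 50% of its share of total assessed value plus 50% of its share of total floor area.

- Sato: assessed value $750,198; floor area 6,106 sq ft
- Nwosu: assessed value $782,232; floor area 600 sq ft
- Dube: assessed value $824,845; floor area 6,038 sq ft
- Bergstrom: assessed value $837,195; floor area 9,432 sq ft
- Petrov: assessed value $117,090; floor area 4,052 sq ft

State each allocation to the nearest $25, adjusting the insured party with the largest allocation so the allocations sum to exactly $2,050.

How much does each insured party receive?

Sato: $475; Nwosu: $275; Dube: $500; Bergstrom: $600; Petrov: $200

Totals — assessed value 3,311,560, floor area 26,228.
Combined weights (50% assessed value + 50% floor area): Sato 0.2297; Nwosu 0.1295; Dube 0.2396; Bergstrom 0.3062; Petrov 0.0949.
Unrounded shares: Sato 470.83; Nwosu 265.57; Dube 491.27; Bergstrom 627.74; Petrov 194.60.
At nearest $25: Sato $475; Nwosu $275; Dube $500; Bergstrom $625; Petrov $200. Sum = $2,075.
Difference $2,050 − $2,075 = −$25 applied to largest allocation (Bergstrom): Bergstrom becomes $600.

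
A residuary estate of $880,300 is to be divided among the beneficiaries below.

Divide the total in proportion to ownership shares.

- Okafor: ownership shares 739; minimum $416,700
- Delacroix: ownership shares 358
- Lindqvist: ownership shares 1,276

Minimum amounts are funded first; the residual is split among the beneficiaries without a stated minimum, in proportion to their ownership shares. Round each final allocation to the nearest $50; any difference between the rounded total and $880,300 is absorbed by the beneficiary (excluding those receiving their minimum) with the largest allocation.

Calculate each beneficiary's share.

Okafor: $416,700 | Delacroix: $101,550 | Lindqvist: $362,050

Fund the minimums — Okafor $416,700. Balance $463,600.
Balance split over remaining ownership shares 1,634: Delacroix 101,572.09 → $101,550; Lindqvist 362,027.91 → $362,050.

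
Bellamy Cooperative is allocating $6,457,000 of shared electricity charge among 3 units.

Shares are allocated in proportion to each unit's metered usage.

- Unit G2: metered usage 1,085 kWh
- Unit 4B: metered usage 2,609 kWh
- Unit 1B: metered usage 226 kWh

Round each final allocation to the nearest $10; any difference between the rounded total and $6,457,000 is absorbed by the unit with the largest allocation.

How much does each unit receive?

Unit G2: $1,787,210; Unit 4B: $4,297,520; Unit 1B: $372,270

Sum of metered usage: 3,920.
Proportional shares: Unit G2 1,085/3,920 × $6,457,000 = 1,787,205.36; Unit 4B 2,609/3,920 × $6,457,000 = 4,297,528.83; Unit 1B 226/3,920 × $6,457,000 = 372,265.82.
Rounded to nearest $10: Unit G2 $1,787,210; Unit 4B $4,297,530; Unit 1B $372,270. Sum = $6,457,010.
Difference $6,457,000 − $6,457,010 = −$10 applied to largest allocation (Unit 4B): Unit 4B becomes $4,297,520.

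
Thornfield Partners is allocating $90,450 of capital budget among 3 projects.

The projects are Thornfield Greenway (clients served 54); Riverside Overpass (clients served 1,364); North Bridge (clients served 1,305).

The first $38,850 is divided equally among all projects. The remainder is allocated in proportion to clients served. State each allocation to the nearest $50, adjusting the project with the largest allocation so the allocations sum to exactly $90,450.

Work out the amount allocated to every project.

Equal tier: $38,850 ÷ 3 = $12,950 apiece.
Remainder $51,600 by clients served (total 2,723): Thornfield Greenway 1,023.28 → $1,000; Riverside Overpass 25,847.37 → $25,850; North Bridge 24,729.34 → $24,750.
Totals: Thornfield Greenway $12,950 + $1,000 = $13,950; Riverside Overpass $12,950 + $25,850 = $38,800; North Bridge $12,950 + $24,750 = $37,700.

Thornfield Greenway: $13,950 | Riverside Overpass: $38,800 | North Bridge: $37,700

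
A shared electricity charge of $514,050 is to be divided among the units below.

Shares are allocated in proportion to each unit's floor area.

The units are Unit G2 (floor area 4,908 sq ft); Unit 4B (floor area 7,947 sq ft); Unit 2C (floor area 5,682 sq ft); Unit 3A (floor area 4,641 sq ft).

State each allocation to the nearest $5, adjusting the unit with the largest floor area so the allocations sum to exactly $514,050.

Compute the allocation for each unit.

Unit G2: $108,850 | Unit 4B: $176,255 | Unit 2C: $126,015 | Unit 3A: $102,930

Combined floor area = 23,178.
Raw shares: Unit G2 4,908/23,178 × $514,050 = 108,851.38; Unit 4B 7,947/23,178 × $514,050 = 176,251.42; Unit 2C 5,682/23,178 × $514,050 = 126,017.43; Unit 3A 4,641/23,178 × $514,050 = 102,929.76.
Rounded to nearest $5: Unit G2 $108,850; Unit 4B $176,250; Unit 2C $126,015; Unit 3A $102,930. Sum = $514,045.
Difference $514,050 − $514,045 = +$5 applied to largest floor area (Unit 4B): Unit 4B becomes $176,255.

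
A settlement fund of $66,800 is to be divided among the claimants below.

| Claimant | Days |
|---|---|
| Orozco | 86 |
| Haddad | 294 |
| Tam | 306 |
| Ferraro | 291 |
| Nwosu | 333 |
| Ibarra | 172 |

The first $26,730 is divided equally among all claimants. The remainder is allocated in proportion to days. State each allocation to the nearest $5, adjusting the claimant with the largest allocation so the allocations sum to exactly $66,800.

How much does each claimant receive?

First tranche $26,730 split equally: $4,455 each.
Remainder $40,070 by days (total 1,482): Orozco 2,325.25 → $2,325; Haddad 7,949.11 → $7,950; Tam 8,273.56 → $8,275; Ferraro 7,868.00 → $7,870; Nwosu 9,003.58 → $9,005; Ibarra 4,650.50 → $4,650.
Rounding difference −$5 on remainder applied to Nwosu.
Totals: Orozco $4,455 + $2,325 = $6,780; Haddad $4,455 + $7,950 = $12,405; Tam $4,455 + $8,275 = $12,730; Ferraro $4,455 + $7,870 = $12,325; Nwosu $4,455 + $9,000 = $13,455; Ibarra $4,455 + $4,650 = $9,105.

Orozco: $6,780 · Haddad: $12,405 · Tam: $12,730 · Ferraro: $12,325 · Nwosu: $13,455 · Ibarra: $9,105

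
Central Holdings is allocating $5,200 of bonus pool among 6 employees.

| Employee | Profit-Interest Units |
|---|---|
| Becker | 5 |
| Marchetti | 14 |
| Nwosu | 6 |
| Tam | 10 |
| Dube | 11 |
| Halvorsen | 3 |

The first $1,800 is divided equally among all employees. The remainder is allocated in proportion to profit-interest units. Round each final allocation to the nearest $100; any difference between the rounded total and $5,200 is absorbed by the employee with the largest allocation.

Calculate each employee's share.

Becker: $600 | Marchetti: $1,300 | Nwosu: $700 | Tam: $1,000 | Dube: $1,100 | Halvorsen: $500

Equal tier: $1,800 ÷ 6 = $300 apiece.
Remainder $3,400 by profit-interest units (total 49): Becker 346.94 → $300; Marchetti 971.43 → $1,000; Nwosu 416.33 → $400; Tam 693.88 → $700; Dube 763.27 → $800; Halvorsen 208.16 → $200.
Totals: Becker $300 + $300 = $600; Marchetti $300 + $1,000 = $1,300; Nwosu $300 + $400 = $700; Tam $300 + $700 = $1,000; Dube $300 + $800 = $1,100; Halvorsen $300 + $200 = $500.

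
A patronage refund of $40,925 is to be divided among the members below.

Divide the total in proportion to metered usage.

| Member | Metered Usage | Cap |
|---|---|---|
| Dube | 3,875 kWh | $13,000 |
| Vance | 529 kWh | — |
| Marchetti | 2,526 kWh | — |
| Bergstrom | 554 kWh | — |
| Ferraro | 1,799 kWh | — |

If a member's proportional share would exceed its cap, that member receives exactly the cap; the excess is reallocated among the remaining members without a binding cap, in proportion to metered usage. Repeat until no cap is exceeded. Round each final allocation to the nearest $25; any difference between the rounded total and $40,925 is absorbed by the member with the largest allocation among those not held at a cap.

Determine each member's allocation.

Dube: $13,000; Vance: $2,725; Marchetti: $13,050; Bergstrom: $2,850; Ferraro: $9,300

Metered usage total: 9,283.
Pro-rata shares before constraints: Dube 17,083.31; Vance 2,332.15; Marchetti 11,136.11; Bergstrom 2,442.36; Ferraro 7,931.06.
Held at cap: Dube ($13,000); residual $27,925 reallocated over remaining metered usage 5,408.
Redistributed shares: Vance 2,731.57 → $2,725; Marchetti 13,043.37 → $13,050; Bergstrom 2,860.66 → $2,850; Ferraro 9,289.40 → $9,300.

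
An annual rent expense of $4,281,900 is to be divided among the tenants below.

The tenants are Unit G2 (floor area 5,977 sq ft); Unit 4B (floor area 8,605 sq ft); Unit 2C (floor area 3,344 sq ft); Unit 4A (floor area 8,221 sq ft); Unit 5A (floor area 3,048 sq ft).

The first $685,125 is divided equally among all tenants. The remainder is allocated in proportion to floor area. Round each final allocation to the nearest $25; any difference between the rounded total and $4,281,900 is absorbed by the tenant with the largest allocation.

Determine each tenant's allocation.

First tranche $685,125 split equally: $137,025 each.
Remainder $3,596,775 by floor area (total 29,195): Unit G2 736,356.37 → $736,350; Unit 4B 1,060,121.56 → $1,060,125; Unit 2C 411,975.19 → $411,975; Unit 4A 1,012,813.40 → $1,012,825; Unit 5A 375,508.48 → $375,500.
Totals: Unit G2 $137,025 + $736,350 = $873,375; Unit 4B $137,025 + $1,060,125 = $1,197,150; Unit 2C $137,025 + $411,975 = $549,000; Unit 4A $137,025 + $1,012,825 = $1,149,850; Unit 5A $137,025 + $375,500 = $512,525.

Unit G2: $873,375 · Unit 4B: $1,197,150 · Unit 2C: $549,000 · Unit 4A: $1,149,850 · Unit 5A: $512,525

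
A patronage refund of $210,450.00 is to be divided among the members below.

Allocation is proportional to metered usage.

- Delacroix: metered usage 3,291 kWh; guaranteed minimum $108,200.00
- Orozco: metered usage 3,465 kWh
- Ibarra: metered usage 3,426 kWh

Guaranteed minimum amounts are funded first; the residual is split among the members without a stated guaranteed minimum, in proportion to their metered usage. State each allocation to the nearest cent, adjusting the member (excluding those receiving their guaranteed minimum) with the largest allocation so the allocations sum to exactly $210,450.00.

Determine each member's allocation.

Minimums first: Delacroix $108,200.00. Residual $102,250.00.
Residual split over remaining metered usage 6,891: Orozco 51,414.3448 → $51,414.34; Ibarra 50,835.6552 → $50,835.66.

Delacroix: $108,200.00 | Orozco: $51,414.34 | Ibarra: $50,835.66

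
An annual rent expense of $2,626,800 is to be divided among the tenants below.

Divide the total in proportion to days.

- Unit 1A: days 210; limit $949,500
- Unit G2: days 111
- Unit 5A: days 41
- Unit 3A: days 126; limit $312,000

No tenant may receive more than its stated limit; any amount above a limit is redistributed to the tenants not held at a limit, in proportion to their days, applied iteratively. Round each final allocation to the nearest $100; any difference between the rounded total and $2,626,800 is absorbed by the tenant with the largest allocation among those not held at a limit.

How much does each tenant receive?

Unit 1A: $949,500; Unit G2: $997,000; Unit 5A: $368,300; Unit 3A: $312,000

Days total: 488.
Proportional shares (ignoring caps): Unit 1A 1,130,385.25; Unit G2 597,489.34; Unit 5A 220,694.26; Unit 3A 678,231.15.
Capped: Unit 1A ($949,500), Unit 3A ($312,000); balance $1,365,300 reallocated over remaining days 152.
Remaining shares: Unit G2 997,028.29 → $997,000; Unit 5A 368,271.71 → $368,300.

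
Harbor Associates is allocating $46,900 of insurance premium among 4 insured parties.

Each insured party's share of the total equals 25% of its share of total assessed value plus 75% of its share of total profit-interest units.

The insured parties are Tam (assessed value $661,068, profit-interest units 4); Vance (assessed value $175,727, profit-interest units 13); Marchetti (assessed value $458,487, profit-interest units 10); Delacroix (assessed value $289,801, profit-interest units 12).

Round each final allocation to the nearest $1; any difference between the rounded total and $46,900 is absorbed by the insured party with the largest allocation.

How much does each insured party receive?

Tam: $8,498 | Vance: $13,024 | Marchetti: $12,411 | Delacroix: $12,967

Assessed value total 1,585,083; profit-interest units total 39.
Composite weights (25% assessed value + 75% profit-interest units): Tam 0.1812; Vance 0.2777; Marchetti 0.2646; Delacroix 0.2765.
Raw shares: Tam 8,497.67; Vance 13,024.87; Marchetti 12,410.70; Delacroix 12,966.76.
At nearest $1: Tam $8,498; Vance $13,025; Marchetti $12,411; Delacroix $12,967. Sum = $46,901.
Difference $46,900 − $46,901 = −$1 applied to largest allocation (Vance): Vance becomes $13,024.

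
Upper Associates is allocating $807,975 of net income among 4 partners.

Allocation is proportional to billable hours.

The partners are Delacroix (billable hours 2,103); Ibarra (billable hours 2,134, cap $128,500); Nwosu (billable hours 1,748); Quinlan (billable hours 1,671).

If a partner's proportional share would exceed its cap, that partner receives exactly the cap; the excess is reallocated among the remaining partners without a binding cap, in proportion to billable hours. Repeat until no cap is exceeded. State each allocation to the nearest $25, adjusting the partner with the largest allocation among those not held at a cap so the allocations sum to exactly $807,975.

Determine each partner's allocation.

Delacroix: $258,750; Ibarra: $128,500; Nwosu: $215,100; Quinlan: $205,625

Billable hours total: 7,656.
Pro-rata shares before constraints: Delacroix 221,939.84; Ibarra 225,211.42; Nwosu 184,474.96; Quinlan 176,348.78.
Capped: Ibarra ($128,500); balance $679,475 reallocated over remaining billable hours 5,522.
Shares after redistribution: Delacroix 258,771.45 → $258,775; Nwosu 215,089.15 → $215,100; Quinlan 205,614.40 → $205,625.
Rounding difference −$25 applied to Delacroix → $258,750.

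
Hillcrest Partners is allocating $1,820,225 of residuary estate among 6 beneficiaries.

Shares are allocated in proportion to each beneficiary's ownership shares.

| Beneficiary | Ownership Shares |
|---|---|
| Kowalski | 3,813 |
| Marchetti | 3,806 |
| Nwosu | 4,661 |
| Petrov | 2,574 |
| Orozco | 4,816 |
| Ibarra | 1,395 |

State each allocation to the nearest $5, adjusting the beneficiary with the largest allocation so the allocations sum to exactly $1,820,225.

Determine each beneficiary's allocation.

Combined ownership shares = 21,065.
Pro-rata amounts: Kowalski 3,813/21,065 × $1,820,225 = 329,481.03; Marchetti 3,806/21,065 × $1,820,225 = 328,876.16; Nwosu 4,661/21,065 × $1,820,225 = 402,756.64; Petrov 2,574/21,065 × $1,820,225 = 222,419.14; Orozco 4,816/21,065 × $1,820,225 = 416,150.18; Ibarra 1,395/21,065 × $1,820,225 = 120,541.84.
At nearest $5: Kowalski $329,480; Marchetti $328,875; Nwosu $402,755; Petrov $222,420; Orozco $416,150; Ibarra $120,540. Sum = $1,820,220.
Difference $1,820,225 − $1,820,220 = +$5 applied to largest allocation (Orozco): Orozco becomes $416,155.

Kowalski: $329,480 | Marchetti: $328,875 | Nwosu: $402,755 | Petrov: $222,420 | Orozco: $416,155 | Ibarra: $120,540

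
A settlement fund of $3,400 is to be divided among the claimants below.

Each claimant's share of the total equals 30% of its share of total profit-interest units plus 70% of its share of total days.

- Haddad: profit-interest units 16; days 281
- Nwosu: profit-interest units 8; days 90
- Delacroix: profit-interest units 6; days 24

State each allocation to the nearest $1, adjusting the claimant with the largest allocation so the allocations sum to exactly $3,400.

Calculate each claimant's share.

Totals — profit-interest units 30, days 395.
Composite weights (30% profit-interest units + 70% days): Haddad 0.6580; Nwosu 0.2395; Delacroix 0.1025.
Proportional shares: Haddad 2,237.11; Nwosu 814.28; Delacroix 348.61.
Rounded to nearest $1: Haddad $2,237; Nwosu $814; Delacroix $349. Sum = $3,400.
No rounding difference to absorb.

Haddad: $2,237 · Nwosu: $814 · Delacroix: $349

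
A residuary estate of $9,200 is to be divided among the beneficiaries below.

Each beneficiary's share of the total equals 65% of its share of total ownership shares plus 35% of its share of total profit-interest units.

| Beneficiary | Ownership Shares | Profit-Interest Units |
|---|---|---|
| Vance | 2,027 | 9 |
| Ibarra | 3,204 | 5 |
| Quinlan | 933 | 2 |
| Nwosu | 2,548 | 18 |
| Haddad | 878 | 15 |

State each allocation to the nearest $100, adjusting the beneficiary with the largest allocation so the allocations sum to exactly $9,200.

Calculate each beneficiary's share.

Vance: $1,900 | Ibarra: $2,300 | Quinlan: $700 | Nwosu: $2,800 | Haddad: $1,500

Totals — ownership shares 9,590, profit-interest units 49.
Blended shares (65% ownership shares + 35% profit-interest units): Vance 0.2017; Ibarra 0.2529; Quinlan 0.0775; Nwosu 0.3013; Haddad 0.1667.
Proportional shares: Vance 1,855.40; Ibarra 2,326.48; Quinlan 713.22; Nwosu 2,771.70; Haddad 1,533.21.
Rounded to nearest $100: Vance $1,900; Ibarra $2,300; Quinlan $700; Nwosu $2,800; Haddad $1,500. Sum = $9,200.
Sum already equals the total — no adjustment.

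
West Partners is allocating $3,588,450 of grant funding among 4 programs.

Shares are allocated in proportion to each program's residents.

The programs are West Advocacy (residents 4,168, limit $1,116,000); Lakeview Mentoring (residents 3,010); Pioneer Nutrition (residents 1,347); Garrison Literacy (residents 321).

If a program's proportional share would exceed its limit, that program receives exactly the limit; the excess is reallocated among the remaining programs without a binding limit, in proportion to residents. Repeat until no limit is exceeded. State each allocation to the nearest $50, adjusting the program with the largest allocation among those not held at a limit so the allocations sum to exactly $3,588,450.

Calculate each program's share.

West Advocacy: $1,116,000; Lakeview Mentoring: $1,590,850; Pioneer Nutrition: $711,950; Garrison Literacy: $169,650

Residents total: 8,846.
Unconstrained shares: West Advocacy 1,690,782.23; Lakeview Mentoring 1,221,030.35; Pioneer Nutrition 546,421.22; Garrison Literacy 130,216.19.
Cap binds for West Advocacy ($1,116,000); residual $2,472,450 reallocated over remaining residents 4,678.
Remaining shares: Lakeview Mentoring 1,590,866.72 → $1,590,850; Pioneer Nutrition 711,926.07 → $711,950; Garrison Literacy 169,657.21 → $169,650.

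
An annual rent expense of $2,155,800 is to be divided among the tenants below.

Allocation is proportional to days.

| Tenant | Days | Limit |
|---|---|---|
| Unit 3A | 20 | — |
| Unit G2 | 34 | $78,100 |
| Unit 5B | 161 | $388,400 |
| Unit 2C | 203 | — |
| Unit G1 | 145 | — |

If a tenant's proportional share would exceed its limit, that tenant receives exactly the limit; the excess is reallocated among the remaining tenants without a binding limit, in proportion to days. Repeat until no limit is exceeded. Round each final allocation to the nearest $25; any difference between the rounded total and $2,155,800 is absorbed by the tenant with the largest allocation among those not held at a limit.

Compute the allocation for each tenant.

Total days = 563.
Proportional shares (ignoring caps): Unit 3A 76,582.59; Unit G2 130,190.41; Unit 5B 616,489.88; Unit 2C 777,313.32; Unit G1 555,223.80.
Cap binds for Unit G2 ($78,100), Unit 5B ($388,400); balance $1,689,300 reallocated over remaining days 368.
Redistributed shares: Unit 3A 91,809.78 → $91,800; Unit 2C 931,869.29 → $931,875; Unit G1 665,620.92 → $665,625.

Unit 3A: $91,800; Unit G2: $78,100; Unit 5B: $388,400; Unit 2C: $931,875; Unit G1: $665,625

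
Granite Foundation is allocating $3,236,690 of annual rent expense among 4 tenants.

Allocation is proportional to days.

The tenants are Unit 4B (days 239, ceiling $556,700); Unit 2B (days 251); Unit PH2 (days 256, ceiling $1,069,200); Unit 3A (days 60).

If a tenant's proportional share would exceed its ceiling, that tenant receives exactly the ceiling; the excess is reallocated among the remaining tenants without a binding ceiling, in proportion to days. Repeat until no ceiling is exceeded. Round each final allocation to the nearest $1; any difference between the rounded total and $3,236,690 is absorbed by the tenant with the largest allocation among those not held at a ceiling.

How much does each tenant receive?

Days total: 806.
Pro-rata shares before constraints: Unit 4B 959,762.92; Unit 2B 1,007,951.85; Unit PH2 1,028,030.57; Unit 3A 240,944.67.
Capped: Unit 4B ($556,700); remaining pool $2,679,990 reallocated over remaining days 567.
Capped: Unit PH2 ($1,069,200); remaining pool $1,610,790 reallocated over remaining days 311.
Remaining shares: Unit 2B 1,300,026.66 → $1,300,027; Unit 3A 310,763.34 → $310,763.

Unit 4B: $556,700 · Unit 2B: $1,300,027 · Unit PH2: $1,069,200 · Unit 3A: $310,763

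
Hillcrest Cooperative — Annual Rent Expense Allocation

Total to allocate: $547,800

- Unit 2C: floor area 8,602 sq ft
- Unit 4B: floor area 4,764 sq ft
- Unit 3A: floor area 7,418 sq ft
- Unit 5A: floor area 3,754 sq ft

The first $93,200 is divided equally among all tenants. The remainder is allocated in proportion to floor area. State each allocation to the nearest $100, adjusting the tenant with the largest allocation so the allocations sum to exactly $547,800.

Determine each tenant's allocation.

Unit 2C: $182,700; Unit 4B: $111,600; Unit 3A: $160,700; Unit 5A: $92,800

$93,200 shared equally gives $23,300 per tenant.
Remainder $454,600 by floor area (total 24,538): Unit 2C 159,363.81 → $159,400; Unit 4B 88,259.61 → $88,300; Unit 3A 137,428.59 → $137,400; Unit 5A 69,547.98 → $69,500.
Totals: Unit 2C $23,300 + $159,400 = $182,700; Unit 4B $23,300 + $88,300 = $111,600; Unit 3A $23,300 + $137,400 = $160,700; Unit 5A $23,300 + $69,500 = $92,800.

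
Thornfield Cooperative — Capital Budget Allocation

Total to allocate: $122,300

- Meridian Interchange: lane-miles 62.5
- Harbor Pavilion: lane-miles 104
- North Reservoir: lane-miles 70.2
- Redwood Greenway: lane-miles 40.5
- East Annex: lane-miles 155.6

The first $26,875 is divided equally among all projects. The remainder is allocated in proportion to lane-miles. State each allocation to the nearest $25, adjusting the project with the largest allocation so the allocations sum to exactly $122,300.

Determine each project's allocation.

First tranche $26,875 split equally: $5,375 each.
Remainder $95,425 by lane-miles (total 432.8): Meridian Interchange 13,780.18 → $13,775; Harbor Pavilion 22,930.22 → $22,925; North Reservoir 15,477.90 → $15,475; Redwood Greenway 8,929.56 → $8,925; East Annex 34,307.14 → $34,300.
Rounding difference +$25 on remainder applied to East Annex.
Totals: Meridian Interchange $5,375 + $13,775 = $19,150; Harbor Pavilion $5,375 + $22,925 = $28,300; North Reservoir $5,375 + $15,475 = $20,850; Redwood Greenway $5,375 + $8,925 = $14,300; East Annex $5,375 + $34,325 = $39,700.

Meridian Interchange: $19,150 · Harbor Pavilion: $28,300 · North Reservoir: $20,850 · Redwood Greenway: $14,300 · East Annex: $39,700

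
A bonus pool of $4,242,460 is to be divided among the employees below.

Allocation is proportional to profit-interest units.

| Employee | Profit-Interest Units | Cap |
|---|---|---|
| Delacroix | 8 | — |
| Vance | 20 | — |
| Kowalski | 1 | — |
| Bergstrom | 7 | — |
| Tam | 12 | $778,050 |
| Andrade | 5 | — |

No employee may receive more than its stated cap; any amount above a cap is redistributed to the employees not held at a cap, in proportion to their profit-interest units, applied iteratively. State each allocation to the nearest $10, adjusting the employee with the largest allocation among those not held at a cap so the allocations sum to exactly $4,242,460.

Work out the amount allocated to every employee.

Delacroix: $675,980; Vance: $1,689,960; Kowalski: $84,500; Bergstrom: $591,480; Tam: $778,050; Andrade: $422,490

Profit-interest units total: 53.
Unconstrained shares: Delacroix 640,371.32; Vance 1,600,928.30; Kowalski 80,046.42; Bergstrom 560,324.91; Tam 960,556.98; Andrade 400,232.08.
Held at cap: Tam ($778,050); balance $3,464,410 reallocated over remaining profit-interest units 41.
Remaining shares: Delacroix 675,982.44 → $675,980; Vance 1,689,956.10 → $1,689,960; Kowalski 84,497.80 → $84,500; Bergstrom 591,484.63 → $591,480; Andrade 422,489.02 → $422,490.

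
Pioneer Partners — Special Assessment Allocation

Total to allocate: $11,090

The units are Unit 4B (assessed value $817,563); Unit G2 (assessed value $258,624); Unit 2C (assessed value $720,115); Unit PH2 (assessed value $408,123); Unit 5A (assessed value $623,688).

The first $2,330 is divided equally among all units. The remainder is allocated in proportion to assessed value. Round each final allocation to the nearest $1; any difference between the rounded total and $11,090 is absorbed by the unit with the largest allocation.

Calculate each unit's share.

Equal tier: $2,330 ÷ 5 = $466 apiece.
Remainder $8,760 by assessed value (total 2,828,113): Unit 4B 2,532.38 → $2,532; Unit G2 801.08 → $801; Unit 2C 2,230.54 → $2,231; Unit PH2 1,264.15 → $1,264; Unit 5A 1,931.86 → $1,932.
Totals: Unit 4B $466 + $2,532 = $2,998; Unit G2 $466 + $801 = $1,267; Unit 2C $466 + $2,231 = $2,697; Unit PH2 $466 + $1,264 = $1,730; Unit 5A $466 + $1,932 = $2,398.

Unit 4B: $2,998; Unit G2: $1,267; Unit 2C: $2,697; Unit PH2: $1,730; Unit 5A: $2,398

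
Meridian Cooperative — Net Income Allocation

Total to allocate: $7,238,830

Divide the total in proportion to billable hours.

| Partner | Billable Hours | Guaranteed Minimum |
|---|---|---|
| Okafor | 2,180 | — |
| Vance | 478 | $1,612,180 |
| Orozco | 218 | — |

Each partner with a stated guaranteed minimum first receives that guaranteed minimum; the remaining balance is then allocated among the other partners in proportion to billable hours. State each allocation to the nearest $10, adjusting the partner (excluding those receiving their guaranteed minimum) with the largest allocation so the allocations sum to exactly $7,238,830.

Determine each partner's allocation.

Fund the minimums — Vance $1,612,180. Residual $5,626,650.
Residual split over remaining billable hours 2,398: Okafor 5,115,136.36 → $5,115,140; Orozco 511,513.64 → $511,510.

Okafor: $5,115,140 · Vance: $1,612,180 · Orozco: $511,510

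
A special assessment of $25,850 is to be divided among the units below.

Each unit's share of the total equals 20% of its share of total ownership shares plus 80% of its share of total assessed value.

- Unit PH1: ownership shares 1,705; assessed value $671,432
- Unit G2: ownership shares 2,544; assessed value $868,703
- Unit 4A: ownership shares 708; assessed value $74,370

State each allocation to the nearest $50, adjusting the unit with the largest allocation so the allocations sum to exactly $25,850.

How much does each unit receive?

Unit PH1: $10,400 | Unit G2: $13,750 | Unit 4A: $1,700

Ownership shares total 4,957; assessed value total 1,614,505.
Combined weights (20% ownership shares + 80% assessed value): Unit PH1 0.4015; Unit G2 0.5331; Unit 4A 0.0654.
Proportional shares: Unit PH1 10,378.55; Unit G2 13,780.43; Unit 4A 1,691.02.
At nearest $50: Unit PH1 $10,400; Unit G2 $13,800; Unit 4A $1,700. Sum = $25,900.
Difference $25,850 − $25,900 = −$50 applied to largest allocation (Unit G2): Unit G2 becomes $13,750.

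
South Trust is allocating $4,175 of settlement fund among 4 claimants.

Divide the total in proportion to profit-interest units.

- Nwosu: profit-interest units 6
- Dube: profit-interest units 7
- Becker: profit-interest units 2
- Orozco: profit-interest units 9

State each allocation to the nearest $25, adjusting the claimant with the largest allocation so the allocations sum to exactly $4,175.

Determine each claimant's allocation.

Nwosu: $1,050 · Dube: $1,225 · Becker: $350 · Orozco: $1,550

Profit-interest units total: 24.
Raw shares: Nwosu 6/24 × $4,175 = 1,043.75; Dube 7/24 × $4,175 = 1,217.71; Becker 2/24 × $4,175 = 347.92; Orozco 9/24 × $4,175 = 1,565.62.
Rounded to nearest $25: Nwosu $1,050; Dube $1,225; Becker $350; Orozco $1,575. Sum = $4,200.
Difference $4,175 − $4,200 = −$25 applied to largest allocation (Orozco): Orozco becomes $1,550.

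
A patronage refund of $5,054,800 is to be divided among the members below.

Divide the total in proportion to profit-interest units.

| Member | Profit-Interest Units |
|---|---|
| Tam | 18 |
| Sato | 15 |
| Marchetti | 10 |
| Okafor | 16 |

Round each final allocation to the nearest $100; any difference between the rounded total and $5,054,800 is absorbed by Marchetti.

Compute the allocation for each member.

Tam: $1,542,100; Sato: $1,285,100; Marchetti: $856,800; Okafor: $1,370,800

Total profit-interest units = 59.
Proportional shares: Tam 18/59 × $5,054,800 = 1,542,142.37; Sato 15/59 × $5,054,800 = 1,285,118.64; Marchetti 10/59 × $5,054,800 = 856,745.76; Okafor 16/59 × $5,054,800 = 1,370,793.22.
Rounded to nearest $100: Tam $1,542,100; Sato $1,285,100; Marchetti $856,700; Okafor $1,370,800. Sum = $5,054,700.
Difference $5,054,800 − $5,054,700 = +$100 applied to Marchetti: Marchetti becomes $856,800.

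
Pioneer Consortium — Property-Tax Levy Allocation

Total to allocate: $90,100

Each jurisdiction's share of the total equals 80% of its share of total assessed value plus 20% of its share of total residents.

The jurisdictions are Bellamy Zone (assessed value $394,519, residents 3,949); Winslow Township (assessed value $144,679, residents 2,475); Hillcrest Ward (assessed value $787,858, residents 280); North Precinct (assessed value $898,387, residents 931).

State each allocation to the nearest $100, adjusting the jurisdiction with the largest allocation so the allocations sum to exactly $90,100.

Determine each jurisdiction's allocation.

Totals — assessed value 2,225,443, residents 7,635.
Blended shares (80% assessed value + 20% residents): Bellamy Zone 0.2453; Winslow Township 0.1168; Hillcrest Ward 0.2906; North Precinct 0.3473.
Pro-rata amounts: Bellamy Zone 22,098.46; Winslow Township 10,527.47; Hillcrest Ward 26,178.83; North Precinct 31,295.24.
Rounded to nearest $100: Bellamy Zone $22,100; Winslow Township $10,500; Hillcrest Ward $26,200; North Precinct $31,300. Sum = $90,100.
Rounded total matches; no reconciliation needed.

Bellamy Zone: $22,100 | Winslow Township: $10,500 | Hillcrest Ward: $26,200 | North Precinct: $31,300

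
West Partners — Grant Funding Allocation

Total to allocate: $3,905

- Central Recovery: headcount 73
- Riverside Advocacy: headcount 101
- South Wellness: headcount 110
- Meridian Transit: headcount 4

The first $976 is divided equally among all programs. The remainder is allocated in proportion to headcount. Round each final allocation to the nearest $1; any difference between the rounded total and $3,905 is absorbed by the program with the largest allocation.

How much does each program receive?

Central Recovery: $986 | Riverside Advocacy: $1,271 | South Wellness: $1,363 | Meridian Transit: $285

$976 shared equally gives $244 per program.
Remainder $2,929 by headcount (total 288): Central Recovery 742.42 → $742; Riverside Advocacy 1,027.18 → $1,027; South Wellness 1,118.72 → $1,119; Meridian Transit 40.68 → $41.
Totals: Central Recovery $244 + $742 = $986; Riverside Advocacy $244 + $1,027 = $1,271; South Wellness $244 + $1,119 = $1,363; Meridian Transit $244 + $41 = $285.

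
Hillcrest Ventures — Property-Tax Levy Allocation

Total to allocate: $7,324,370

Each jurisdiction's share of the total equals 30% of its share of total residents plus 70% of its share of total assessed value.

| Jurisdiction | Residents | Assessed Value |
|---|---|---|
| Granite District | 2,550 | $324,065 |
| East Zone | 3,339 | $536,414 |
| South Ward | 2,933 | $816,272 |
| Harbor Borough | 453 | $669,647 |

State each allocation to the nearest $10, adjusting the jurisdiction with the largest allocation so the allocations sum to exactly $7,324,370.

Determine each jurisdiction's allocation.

Totals — residents 9,275, assessed value 2,346,398.
Blended shares (30% residents + 70% assessed value): Granite District 0.1792; East Zone 0.2680; South Ward 0.3384; Harbor Borough 0.2144.
Proportional shares: Granite District 1,312,219.26; East Zone 1,963,137.56; South Ward 2,478,464.50; Harbor Borough 1,570,548.69.
Rounded to nearest $10: Granite District $1,312,220; East Zone $1,963,140; South Ward $2,478,460; Harbor Borough $1,570,550. Sum = $7,324,370.
Sum already equals the total — no adjustment.

Granite District: $1,312,220 · East Zone: $1,963,140 · South Ward: $2,478,460 · Harbor Borough: $1,570,550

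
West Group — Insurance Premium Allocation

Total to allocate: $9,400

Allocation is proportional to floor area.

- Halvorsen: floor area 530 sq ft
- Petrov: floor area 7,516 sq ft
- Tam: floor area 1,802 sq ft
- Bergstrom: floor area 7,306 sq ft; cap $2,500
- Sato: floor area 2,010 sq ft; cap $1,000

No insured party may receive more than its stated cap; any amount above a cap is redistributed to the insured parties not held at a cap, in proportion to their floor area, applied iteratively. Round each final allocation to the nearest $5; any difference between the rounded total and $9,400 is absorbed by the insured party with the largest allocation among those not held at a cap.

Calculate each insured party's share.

Halvorsen: $320 | Petrov: $4,500 | Tam: $1,080 | Bergstrom: $2,500 | Sato: $1,000

Total floor area = 19,164.
Pro-rata shares before constraints: Halvorsen 259.97; Petrov 3,686.62; Tam 883.89; Bergstrom 3,583.62; Sato 985.91.
Held at cap: Bergstrom ($2,500); balance $6,900 reallocated over remaining floor area 11,858.
Held at cap: Sato ($1,000); balance $5,900 reallocated over remaining floor area 9,848.
Redistributed shares: Halvorsen 317.53 → $320; Petrov 4,502.88 → $4,505; Tam 1,079.59 → $1,080.
Rounding difference −$5 applied to Petrov → $4,500.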